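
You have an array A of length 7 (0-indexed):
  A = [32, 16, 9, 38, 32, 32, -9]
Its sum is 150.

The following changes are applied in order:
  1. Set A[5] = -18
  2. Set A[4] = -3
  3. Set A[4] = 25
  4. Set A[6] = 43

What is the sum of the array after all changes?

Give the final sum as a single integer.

Initial sum: 150
Change 1: A[5] 32 -> -18, delta = -50, sum = 100
Change 2: A[4] 32 -> -3, delta = -35, sum = 65
Change 3: A[4] -3 -> 25, delta = 28, sum = 93
Change 4: A[6] -9 -> 43, delta = 52, sum = 145

Answer: 145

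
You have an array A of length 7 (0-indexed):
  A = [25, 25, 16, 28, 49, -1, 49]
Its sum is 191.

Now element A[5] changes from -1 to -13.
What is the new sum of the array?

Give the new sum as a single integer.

Answer: 179

Derivation:
Old value at index 5: -1
New value at index 5: -13
Delta = -13 - -1 = -12
New sum = old_sum + delta = 191 + (-12) = 179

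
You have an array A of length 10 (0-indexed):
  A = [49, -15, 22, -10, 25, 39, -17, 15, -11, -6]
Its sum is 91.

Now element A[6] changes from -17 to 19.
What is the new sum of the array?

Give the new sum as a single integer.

Old value at index 6: -17
New value at index 6: 19
Delta = 19 - -17 = 36
New sum = old_sum + delta = 91 + (36) = 127

Answer: 127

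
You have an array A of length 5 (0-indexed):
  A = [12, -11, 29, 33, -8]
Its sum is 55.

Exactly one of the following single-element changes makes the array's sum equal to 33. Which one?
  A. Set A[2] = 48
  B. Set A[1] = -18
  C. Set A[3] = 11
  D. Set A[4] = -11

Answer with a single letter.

Option A: A[2] 29->48, delta=19, new_sum=55+(19)=74
Option B: A[1] -11->-18, delta=-7, new_sum=55+(-7)=48
Option C: A[3] 33->11, delta=-22, new_sum=55+(-22)=33 <-- matches target
Option D: A[4] -8->-11, delta=-3, new_sum=55+(-3)=52

Answer: C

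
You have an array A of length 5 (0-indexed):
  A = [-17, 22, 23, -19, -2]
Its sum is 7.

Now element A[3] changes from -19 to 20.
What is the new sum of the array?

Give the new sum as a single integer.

Old value at index 3: -19
New value at index 3: 20
Delta = 20 - -19 = 39
New sum = old_sum + delta = 7 + (39) = 46

Answer: 46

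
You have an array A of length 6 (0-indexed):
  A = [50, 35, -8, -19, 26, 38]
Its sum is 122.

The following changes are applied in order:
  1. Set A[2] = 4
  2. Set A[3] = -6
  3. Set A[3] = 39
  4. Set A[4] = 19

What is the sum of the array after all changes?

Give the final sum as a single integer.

Answer: 185

Derivation:
Initial sum: 122
Change 1: A[2] -8 -> 4, delta = 12, sum = 134
Change 2: A[3] -19 -> -6, delta = 13, sum = 147
Change 3: A[3] -6 -> 39, delta = 45, sum = 192
Change 4: A[4] 26 -> 19, delta = -7, sum = 185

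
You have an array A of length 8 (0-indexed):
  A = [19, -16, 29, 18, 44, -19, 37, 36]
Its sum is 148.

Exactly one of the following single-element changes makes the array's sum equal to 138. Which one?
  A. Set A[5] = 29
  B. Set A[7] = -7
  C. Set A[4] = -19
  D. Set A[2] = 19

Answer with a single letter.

Option A: A[5] -19->29, delta=48, new_sum=148+(48)=196
Option B: A[7] 36->-7, delta=-43, new_sum=148+(-43)=105
Option C: A[4] 44->-19, delta=-63, new_sum=148+(-63)=85
Option D: A[2] 29->19, delta=-10, new_sum=148+(-10)=138 <-- matches target

Answer: D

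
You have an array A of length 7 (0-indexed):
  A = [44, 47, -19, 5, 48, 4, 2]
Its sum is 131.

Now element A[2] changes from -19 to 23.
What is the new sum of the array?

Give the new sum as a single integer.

Answer: 173

Derivation:
Old value at index 2: -19
New value at index 2: 23
Delta = 23 - -19 = 42
New sum = old_sum + delta = 131 + (42) = 173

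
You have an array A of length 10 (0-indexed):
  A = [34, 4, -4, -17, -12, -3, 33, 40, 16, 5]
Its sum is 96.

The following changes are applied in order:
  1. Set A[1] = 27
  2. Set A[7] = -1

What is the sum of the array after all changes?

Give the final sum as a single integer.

Answer: 78

Derivation:
Initial sum: 96
Change 1: A[1] 4 -> 27, delta = 23, sum = 119
Change 2: A[7] 40 -> -1, delta = -41, sum = 78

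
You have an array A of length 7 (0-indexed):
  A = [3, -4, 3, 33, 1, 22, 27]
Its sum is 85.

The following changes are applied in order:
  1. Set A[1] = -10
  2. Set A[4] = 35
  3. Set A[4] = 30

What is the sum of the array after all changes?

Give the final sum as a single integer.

Initial sum: 85
Change 1: A[1] -4 -> -10, delta = -6, sum = 79
Change 2: A[4] 1 -> 35, delta = 34, sum = 113
Change 3: A[4] 35 -> 30, delta = -5, sum = 108

Answer: 108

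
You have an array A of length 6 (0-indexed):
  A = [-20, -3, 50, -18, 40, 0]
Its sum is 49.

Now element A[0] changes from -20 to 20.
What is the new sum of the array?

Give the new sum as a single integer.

Answer: 89

Derivation:
Old value at index 0: -20
New value at index 0: 20
Delta = 20 - -20 = 40
New sum = old_sum + delta = 49 + (40) = 89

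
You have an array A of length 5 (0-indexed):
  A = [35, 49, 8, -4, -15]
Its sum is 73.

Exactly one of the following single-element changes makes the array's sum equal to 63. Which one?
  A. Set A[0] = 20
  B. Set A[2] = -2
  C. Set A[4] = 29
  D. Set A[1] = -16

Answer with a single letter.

Answer: B

Derivation:
Option A: A[0] 35->20, delta=-15, new_sum=73+(-15)=58
Option B: A[2] 8->-2, delta=-10, new_sum=73+(-10)=63 <-- matches target
Option C: A[4] -15->29, delta=44, new_sum=73+(44)=117
Option D: A[1] 49->-16, delta=-65, new_sum=73+(-65)=8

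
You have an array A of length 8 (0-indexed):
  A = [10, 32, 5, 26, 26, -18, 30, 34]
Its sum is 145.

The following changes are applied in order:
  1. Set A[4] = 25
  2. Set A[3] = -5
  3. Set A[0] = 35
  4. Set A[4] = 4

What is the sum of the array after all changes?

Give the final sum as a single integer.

Answer: 117

Derivation:
Initial sum: 145
Change 1: A[4] 26 -> 25, delta = -1, sum = 144
Change 2: A[3] 26 -> -5, delta = -31, sum = 113
Change 3: A[0] 10 -> 35, delta = 25, sum = 138
Change 4: A[4] 25 -> 4, delta = -21, sum = 117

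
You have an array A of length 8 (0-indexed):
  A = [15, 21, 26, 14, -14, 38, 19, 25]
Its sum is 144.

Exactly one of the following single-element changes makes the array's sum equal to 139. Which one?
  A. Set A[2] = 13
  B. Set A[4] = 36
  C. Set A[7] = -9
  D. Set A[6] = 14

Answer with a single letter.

Option A: A[2] 26->13, delta=-13, new_sum=144+(-13)=131
Option B: A[4] -14->36, delta=50, new_sum=144+(50)=194
Option C: A[7] 25->-9, delta=-34, new_sum=144+(-34)=110
Option D: A[6] 19->14, delta=-5, new_sum=144+(-5)=139 <-- matches target

Answer: D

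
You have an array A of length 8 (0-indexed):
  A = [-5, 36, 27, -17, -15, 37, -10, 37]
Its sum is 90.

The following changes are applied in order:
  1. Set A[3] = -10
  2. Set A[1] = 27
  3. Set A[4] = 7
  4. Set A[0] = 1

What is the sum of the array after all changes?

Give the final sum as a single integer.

Answer: 116

Derivation:
Initial sum: 90
Change 1: A[3] -17 -> -10, delta = 7, sum = 97
Change 2: A[1] 36 -> 27, delta = -9, sum = 88
Change 3: A[4] -15 -> 7, delta = 22, sum = 110
Change 4: A[0] -5 -> 1, delta = 6, sum = 116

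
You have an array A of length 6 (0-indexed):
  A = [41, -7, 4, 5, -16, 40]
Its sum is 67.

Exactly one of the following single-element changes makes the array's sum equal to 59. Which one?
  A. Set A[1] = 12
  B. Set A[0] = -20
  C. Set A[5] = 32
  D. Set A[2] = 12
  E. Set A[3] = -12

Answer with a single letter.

Option A: A[1] -7->12, delta=19, new_sum=67+(19)=86
Option B: A[0] 41->-20, delta=-61, new_sum=67+(-61)=6
Option C: A[5] 40->32, delta=-8, new_sum=67+(-8)=59 <-- matches target
Option D: A[2] 4->12, delta=8, new_sum=67+(8)=75
Option E: A[3] 5->-12, delta=-17, new_sum=67+(-17)=50

Answer: C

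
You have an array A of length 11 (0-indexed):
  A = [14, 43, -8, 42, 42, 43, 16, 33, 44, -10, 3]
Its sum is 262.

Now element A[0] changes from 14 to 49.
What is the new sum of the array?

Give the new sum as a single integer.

Answer: 297

Derivation:
Old value at index 0: 14
New value at index 0: 49
Delta = 49 - 14 = 35
New sum = old_sum + delta = 262 + (35) = 297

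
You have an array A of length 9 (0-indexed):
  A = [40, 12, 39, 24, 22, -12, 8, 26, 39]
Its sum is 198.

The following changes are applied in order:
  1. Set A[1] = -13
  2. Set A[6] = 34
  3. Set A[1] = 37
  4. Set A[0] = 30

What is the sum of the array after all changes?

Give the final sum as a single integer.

Answer: 239

Derivation:
Initial sum: 198
Change 1: A[1] 12 -> -13, delta = -25, sum = 173
Change 2: A[6] 8 -> 34, delta = 26, sum = 199
Change 3: A[1] -13 -> 37, delta = 50, sum = 249
Change 4: A[0] 40 -> 30, delta = -10, sum = 239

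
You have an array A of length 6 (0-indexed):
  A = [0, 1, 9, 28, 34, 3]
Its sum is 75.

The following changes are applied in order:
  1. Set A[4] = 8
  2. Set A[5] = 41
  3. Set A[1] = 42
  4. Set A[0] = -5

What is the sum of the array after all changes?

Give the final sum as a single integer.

Answer: 123

Derivation:
Initial sum: 75
Change 1: A[4] 34 -> 8, delta = -26, sum = 49
Change 2: A[5] 3 -> 41, delta = 38, sum = 87
Change 3: A[1] 1 -> 42, delta = 41, sum = 128
Change 4: A[0] 0 -> -5, delta = -5, sum = 123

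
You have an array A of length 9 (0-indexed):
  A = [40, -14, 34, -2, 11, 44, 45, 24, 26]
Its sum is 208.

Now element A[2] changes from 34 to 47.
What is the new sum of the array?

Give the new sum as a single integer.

Answer: 221

Derivation:
Old value at index 2: 34
New value at index 2: 47
Delta = 47 - 34 = 13
New sum = old_sum + delta = 208 + (13) = 221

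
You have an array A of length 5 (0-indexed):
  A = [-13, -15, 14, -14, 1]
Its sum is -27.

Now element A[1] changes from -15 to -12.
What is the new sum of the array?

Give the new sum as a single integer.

Old value at index 1: -15
New value at index 1: -12
Delta = -12 - -15 = 3
New sum = old_sum + delta = -27 + (3) = -24

Answer: -24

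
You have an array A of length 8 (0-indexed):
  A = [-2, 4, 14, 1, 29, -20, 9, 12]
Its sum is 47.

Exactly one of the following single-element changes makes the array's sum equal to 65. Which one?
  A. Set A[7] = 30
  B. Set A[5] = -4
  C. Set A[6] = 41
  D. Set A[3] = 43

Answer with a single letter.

Answer: A

Derivation:
Option A: A[7] 12->30, delta=18, new_sum=47+(18)=65 <-- matches target
Option B: A[5] -20->-4, delta=16, new_sum=47+(16)=63
Option C: A[6] 9->41, delta=32, new_sum=47+(32)=79
Option D: A[3] 1->43, delta=42, new_sum=47+(42)=89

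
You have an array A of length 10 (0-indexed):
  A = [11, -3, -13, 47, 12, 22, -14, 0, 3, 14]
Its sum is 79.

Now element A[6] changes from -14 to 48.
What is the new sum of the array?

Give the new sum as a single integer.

Answer: 141

Derivation:
Old value at index 6: -14
New value at index 6: 48
Delta = 48 - -14 = 62
New sum = old_sum + delta = 79 + (62) = 141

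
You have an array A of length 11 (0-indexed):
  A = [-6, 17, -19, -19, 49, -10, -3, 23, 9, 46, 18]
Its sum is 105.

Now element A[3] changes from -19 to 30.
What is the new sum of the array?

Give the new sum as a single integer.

Answer: 154

Derivation:
Old value at index 3: -19
New value at index 3: 30
Delta = 30 - -19 = 49
New sum = old_sum + delta = 105 + (49) = 154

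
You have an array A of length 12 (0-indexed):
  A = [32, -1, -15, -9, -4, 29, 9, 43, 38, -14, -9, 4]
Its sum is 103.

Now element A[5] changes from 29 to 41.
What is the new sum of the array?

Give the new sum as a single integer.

Old value at index 5: 29
New value at index 5: 41
Delta = 41 - 29 = 12
New sum = old_sum + delta = 103 + (12) = 115

Answer: 115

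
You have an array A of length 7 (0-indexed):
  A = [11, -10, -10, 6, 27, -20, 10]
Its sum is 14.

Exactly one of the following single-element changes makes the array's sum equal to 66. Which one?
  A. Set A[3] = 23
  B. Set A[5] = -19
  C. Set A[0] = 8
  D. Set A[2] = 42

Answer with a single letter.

Option A: A[3] 6->23, delta=17, new_sum=14+(17)=31
Option B: A[5] -20->-19, delta=1, new_sum=14+(1)=15
Option C: A[0] 11->8, delta=-3, new_sum=14+(-3)=11
Option D: A[2] -10->42, delta=52, new_sum=14+(52)=66 <-- matches target

Answer: D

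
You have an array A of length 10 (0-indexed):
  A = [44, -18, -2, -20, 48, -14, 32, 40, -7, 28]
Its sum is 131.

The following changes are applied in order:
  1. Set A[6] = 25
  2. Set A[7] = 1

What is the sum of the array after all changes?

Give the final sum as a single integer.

Answer: 85

Derivation:
Initial sum: 131
Change 1: A[6] 32 -> 25, delta = -7, sum = 124
Change 2: A[7] 40 -> 1, delta = -39, sum = 85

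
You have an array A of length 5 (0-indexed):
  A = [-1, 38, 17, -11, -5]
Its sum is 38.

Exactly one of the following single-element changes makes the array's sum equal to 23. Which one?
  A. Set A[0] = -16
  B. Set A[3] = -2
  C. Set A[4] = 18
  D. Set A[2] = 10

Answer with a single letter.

Option A: A[0] -1->-16, delta=-15, new_sum=38+(-15)=23 <-- matches target
Option B: A[3] -11->-2, delta=9, new_sum=38+(9)=47
Option C: A[4] -5->18, delta=23, new_sum=38+(23)=61
Option D: A[2] 17->10, delta=-7, new_sum=38+(-7)=31

Answer: A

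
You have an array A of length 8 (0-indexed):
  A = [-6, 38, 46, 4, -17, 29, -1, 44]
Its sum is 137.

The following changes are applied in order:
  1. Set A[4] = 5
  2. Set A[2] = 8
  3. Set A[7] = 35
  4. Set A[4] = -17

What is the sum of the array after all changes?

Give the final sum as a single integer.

Answer: 90

Derivation:
Initial sum: 137
Change 1: A[4] -17 -> 5, delta = 22, sum = 159
Change 2: A[2] 46 -> 8, delta = -38, sum = 121
Change 3: A[7] 44 -> 35, delta = -9, sum = 112
Change 4: A[4] 5 -> -17, delta = -22, sum = 90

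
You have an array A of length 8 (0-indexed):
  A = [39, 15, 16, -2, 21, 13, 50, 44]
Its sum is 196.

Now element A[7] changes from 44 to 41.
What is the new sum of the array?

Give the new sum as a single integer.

Old value at index 7: 44
New value at index 7: 41
Delta = 41 - 44 = -3
New sum = old_sum + delta = 196 + (-3) = 193

Answer: 193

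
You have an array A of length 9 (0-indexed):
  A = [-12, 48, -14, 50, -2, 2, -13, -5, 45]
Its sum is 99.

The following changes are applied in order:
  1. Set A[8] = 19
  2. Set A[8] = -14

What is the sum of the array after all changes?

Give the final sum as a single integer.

Initial sum: 99
Change 1: A[8] 45 -> 19, delta = -26, sum = 73
Change 2: A[8] 19 -> -14, delta = -33, sum = 40

Answer: 40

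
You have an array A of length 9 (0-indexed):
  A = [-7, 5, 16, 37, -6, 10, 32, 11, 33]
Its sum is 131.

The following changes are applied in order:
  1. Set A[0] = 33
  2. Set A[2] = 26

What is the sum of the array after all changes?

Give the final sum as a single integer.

Initial sum: 131
Change 1: A[0] -7 -> 33, delta = 40, sum = 171
Change 2: A[2] 16 -> 26, delta = 10, sum = 181

Answer: 181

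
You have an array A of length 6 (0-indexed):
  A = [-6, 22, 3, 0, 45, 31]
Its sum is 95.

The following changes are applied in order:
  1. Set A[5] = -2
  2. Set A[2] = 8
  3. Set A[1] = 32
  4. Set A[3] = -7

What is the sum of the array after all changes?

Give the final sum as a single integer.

Answer: 70

Derivation:
Initial sum: 95
Change 1: A[5] 31 -> -2, delta = -33, sum = 62
Change 2: A[2] 3 -> 8, delta = 5, sum = 67
Change 3: A[1] 22 -> 32, delta = 10, sum = 77
Change 4: A[3] 0 -> -7, delta = -7, sum = 70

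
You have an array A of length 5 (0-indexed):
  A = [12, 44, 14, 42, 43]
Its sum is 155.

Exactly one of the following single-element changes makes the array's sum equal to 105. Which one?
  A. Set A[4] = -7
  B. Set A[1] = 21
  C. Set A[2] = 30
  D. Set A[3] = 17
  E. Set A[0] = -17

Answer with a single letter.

Answer: A

Derivation:
Option A: A[4] 43->-7, delta=-50, new_sum=155+(-50)=105 <-- matches target
Option B: A[1] 44->21, delta=-23, new_sum=155+(-23)=132
Option C: A[2] 14->30, delta=16, new_sum=155+(16)=171
Option D: A[3] 42->17, delta=-25, new_sum=155+(-25)=130
Option E: A[0] 12->-17, delta=-29, new_sum=155+(-29)=126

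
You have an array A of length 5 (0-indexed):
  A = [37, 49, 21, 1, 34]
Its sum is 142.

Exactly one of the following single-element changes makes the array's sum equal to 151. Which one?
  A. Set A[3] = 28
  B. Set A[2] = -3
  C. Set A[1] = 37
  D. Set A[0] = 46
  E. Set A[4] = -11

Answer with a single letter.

Option A: A[3] 1->28, delta=27, new_sum=142+(27)=169
Option B: A[2] 21->-3, delta=-24, new_sum=142+(-24)=118
Option C: A[1] 49->37, delta=-12, new_sum=142+(-12)=130
Option D: A[0] 37->46, delta=9, new_sum=142+(9)=151 <-- matches target
Option E: A[4] 34->-11, delta=-45, new_sum=142+(-45)=97

Answer: D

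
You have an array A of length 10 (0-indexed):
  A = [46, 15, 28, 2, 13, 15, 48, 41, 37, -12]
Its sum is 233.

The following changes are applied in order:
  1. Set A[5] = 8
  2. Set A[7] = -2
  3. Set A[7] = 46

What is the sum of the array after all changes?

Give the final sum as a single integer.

Answer: 231

Derivation:
Initial sum: 233
Change 1: A[5] 15 -> 8, delta = -7, sum = 226
Change 2: A[7] 41 -> -2, delta = -43, sum = 183
Change 3: A[7] -2 -> 46, delta = 48, sum = 231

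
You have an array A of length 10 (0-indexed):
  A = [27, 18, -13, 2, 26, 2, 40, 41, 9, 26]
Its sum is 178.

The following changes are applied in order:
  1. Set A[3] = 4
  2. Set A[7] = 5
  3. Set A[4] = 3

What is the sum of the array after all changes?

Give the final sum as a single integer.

Answer: 121

Derivation:
Initial sum: 178
Change 1: A[3] 2 -> 4, delta = 2, sum = 180
Change 2: A[7] 41 -> 5, delta = -36, sum = 144
Change 3: A[4] 26 -> 3, delta = -23, sum = 121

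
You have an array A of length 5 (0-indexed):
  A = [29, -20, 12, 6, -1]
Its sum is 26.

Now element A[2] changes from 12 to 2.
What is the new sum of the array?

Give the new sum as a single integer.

Old value at index 2: 12
New value at index 2: 2
Delta = 2 - 12 = -10
New sum = old_sum + delta = 26 + (-10) = 16

Answer: 16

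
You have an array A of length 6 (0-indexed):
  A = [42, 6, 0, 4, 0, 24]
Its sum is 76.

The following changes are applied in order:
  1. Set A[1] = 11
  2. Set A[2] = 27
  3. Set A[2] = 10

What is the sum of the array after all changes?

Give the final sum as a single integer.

Initial sum: 76
Change 1: A[1] 6 -> 11, delta = 5, sum = 81
Change 2: A[2] 0 -> 27, delta = 27, sum = 108
Change 3: A[2] 27 -> 10, delta = -17, sum = 91

Answer: 91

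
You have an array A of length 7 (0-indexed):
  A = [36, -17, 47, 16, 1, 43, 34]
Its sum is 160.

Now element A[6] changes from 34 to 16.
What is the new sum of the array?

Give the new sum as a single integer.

Old value at index 6: 34
New value at index 6: 16
Delta = 16 - 34 = -18
New sum = old_sum + delta = 160 + (-18) = 142

Answer: 142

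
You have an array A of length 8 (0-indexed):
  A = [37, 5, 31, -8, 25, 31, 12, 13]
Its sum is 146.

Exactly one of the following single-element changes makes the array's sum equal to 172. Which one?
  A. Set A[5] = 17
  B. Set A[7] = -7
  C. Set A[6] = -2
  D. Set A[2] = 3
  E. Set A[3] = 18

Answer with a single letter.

Answer: E

Derivation:
Option A: A[5] 31->17, delta=-14, new_sum=146+(-14)=132
Option B: A[7] 13->-7, delta=-20, new_sum=146+(-20)=126
Option C: A[6] 12->-2, delta=-14, new_sum=146+(-14)=132
Option D: A[2] 31->3, delta=-28, new_sum=146+(-28)=118
Option E: A[3] -8->18, delta=26, new_sum=146+(26)=172 <-- matches target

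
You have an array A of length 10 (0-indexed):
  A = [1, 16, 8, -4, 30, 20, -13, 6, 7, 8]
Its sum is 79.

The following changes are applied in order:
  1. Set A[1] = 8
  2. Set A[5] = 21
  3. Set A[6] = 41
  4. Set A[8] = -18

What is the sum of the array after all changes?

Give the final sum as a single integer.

Initial sum: 79
Change 1: A[1] 16 -> 8, delta = -8, sum = 71
Change 2: A[5] 20 -> 21, delta = 1, sum = 72
Change 3: A[6] -13 -> 41, delta = 54, sum = 126
Change 4: A[8] 7 -> -18, delta = -25, sum = 101

Answer: 101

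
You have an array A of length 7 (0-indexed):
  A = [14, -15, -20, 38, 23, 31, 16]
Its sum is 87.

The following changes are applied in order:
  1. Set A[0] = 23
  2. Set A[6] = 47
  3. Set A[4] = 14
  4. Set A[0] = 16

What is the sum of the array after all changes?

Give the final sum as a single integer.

Answer: 111

Derivation:
Initial sum: 87
Change 1: A[0] 14 -> 23, delta = 9, sum = 96
Change 2: A[6] 16 -> 47, delta = 31, sum = 127
Change 3: A[4] 23 -> 14, delta = -9, sum = 118
Change 4: A[0] 23 -> 16, delta = -7, sum = 111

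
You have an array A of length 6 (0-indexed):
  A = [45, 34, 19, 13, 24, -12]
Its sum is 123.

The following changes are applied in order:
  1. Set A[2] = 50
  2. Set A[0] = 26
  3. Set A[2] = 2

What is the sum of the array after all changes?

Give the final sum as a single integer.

Answer: 87

Derivation:
Initial sum: 123
Change 1: A[2] 19 -> 50, delta = 31, sum = 154
Change 2: A[0] 45 -> 26, delta = -19, sum = 135
Change 3: A[2] 50 -> 2, delta = -48, sum = 87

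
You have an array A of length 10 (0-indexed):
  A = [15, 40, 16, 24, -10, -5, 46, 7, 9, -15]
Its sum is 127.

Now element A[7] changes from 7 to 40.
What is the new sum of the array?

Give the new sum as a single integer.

Old value at index 7: 7
New value at index 7: 40
Delta = 40 - 7 = 33
New sum = old_sum + delta = 127 + (33) = 160

Answer: 160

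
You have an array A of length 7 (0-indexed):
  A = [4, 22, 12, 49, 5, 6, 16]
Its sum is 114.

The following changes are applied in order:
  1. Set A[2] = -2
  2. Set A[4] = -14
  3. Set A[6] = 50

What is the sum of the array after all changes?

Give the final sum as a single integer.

Answer: 115

Derivation:
Initial sum: 114
Change 1: A[2] 12 -> -2, delta = -14, sum = 100
Change 2: A[4] 5 -> -14, delta = -19, sum = 81
Change 3: A[6] 16 -> 50, delta = 34, sum = 115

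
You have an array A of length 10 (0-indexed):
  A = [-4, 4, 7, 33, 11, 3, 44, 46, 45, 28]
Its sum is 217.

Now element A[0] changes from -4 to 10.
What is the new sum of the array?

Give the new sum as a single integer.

Answer: 231

Derivation:
Old value at index 0: -4
New value at index 0: 10
Delta = 10 - -4 = 14
New sum = old_sum + delta = 217 + (14) = 231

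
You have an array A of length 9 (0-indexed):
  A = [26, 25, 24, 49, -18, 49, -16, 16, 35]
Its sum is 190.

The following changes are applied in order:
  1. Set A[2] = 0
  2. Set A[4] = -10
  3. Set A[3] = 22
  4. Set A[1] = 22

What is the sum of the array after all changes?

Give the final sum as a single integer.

Initial sum: 190
Change 1: A[2] 24 -> 0, delta = -24, sum = 166
Change 2: A[4] -18 -> -10, delta = 8, sum = 174
Change 3: A[3] 49 -> 22, delta = -27, sum = 147
Change 4: A[1] 25 -> 22, delta = -3, sum = 144

Answer: 144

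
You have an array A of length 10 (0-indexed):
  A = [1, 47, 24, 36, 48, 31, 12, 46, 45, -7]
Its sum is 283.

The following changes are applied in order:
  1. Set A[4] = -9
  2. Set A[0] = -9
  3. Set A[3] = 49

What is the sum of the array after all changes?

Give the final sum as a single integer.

Initial sum: 283
Change 1: A[4] 48 -> -9, delta = -57, sum = 226
Change 2: A[0] 1 -> -9, delta = -10, sum = 216
Change 3: A[3] 36 -> 49, delta = 13, sum = 229

Answer: 229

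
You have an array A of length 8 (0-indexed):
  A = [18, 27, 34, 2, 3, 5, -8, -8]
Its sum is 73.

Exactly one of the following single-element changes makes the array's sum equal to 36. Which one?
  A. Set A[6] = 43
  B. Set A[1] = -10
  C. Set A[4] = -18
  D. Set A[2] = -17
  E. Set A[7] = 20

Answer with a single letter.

Answer: B

Derivation:
Option A: A[6] -8->43, delta=51, new_sum=73+(51)=124
Option B: A[1] 27->-10, delta=-37, new_sum=73+(-37)=36 <-- matches target
Option C: A[4] 3->-18, delta=-21, new_sum=73+(-21)=52
Option D: A[2] 34->-17, delta=-51, new_sum=73+(-51)=22
Option E: A[7] -8->20, delta=28, new_sum=73+(28)=101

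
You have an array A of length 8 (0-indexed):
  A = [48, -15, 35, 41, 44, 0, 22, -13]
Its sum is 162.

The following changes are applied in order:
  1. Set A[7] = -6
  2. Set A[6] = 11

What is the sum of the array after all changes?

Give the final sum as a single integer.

Answer: 158

Derivation:
Initial sum: 162
Change 1: A[7] -13 -> -6, delta = 7, sum = 169
Change 2: A[6] 22 -> 11, delta = -11, sum = 158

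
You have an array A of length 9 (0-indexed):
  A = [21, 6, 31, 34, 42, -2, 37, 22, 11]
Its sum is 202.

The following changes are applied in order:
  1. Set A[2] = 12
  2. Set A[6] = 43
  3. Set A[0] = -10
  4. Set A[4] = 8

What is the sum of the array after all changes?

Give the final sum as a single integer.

Initial sum: 202
Change 1: A[2] 31 -> 12, delta = -19, sum = 183
Change 2: A[6] 37 -> 43, delta = 6, sum = 189
Change 3: A[0] 21 -> -10, delta = -31, sum = 158
Change 4: A[4] 42 -> 8, delta = -34, sum = 124

Answer: 124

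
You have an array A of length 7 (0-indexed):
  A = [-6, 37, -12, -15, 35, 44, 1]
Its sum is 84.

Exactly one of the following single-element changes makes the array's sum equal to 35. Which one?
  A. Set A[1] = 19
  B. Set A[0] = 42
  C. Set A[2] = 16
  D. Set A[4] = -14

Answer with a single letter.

Option A: A[1] 37->19, delta=-18, new_sum=84+(-18)=66
Option B: A[0] -6->42, delta=48, new_sum=84+(48)=132
Option C: A[2] -12->16, delta=28, new_sum=84+(28)=112
Option D: A[4] 35->-14, delta=-49, new_sum=84+(-49)=35 <-- matches target

Answer: D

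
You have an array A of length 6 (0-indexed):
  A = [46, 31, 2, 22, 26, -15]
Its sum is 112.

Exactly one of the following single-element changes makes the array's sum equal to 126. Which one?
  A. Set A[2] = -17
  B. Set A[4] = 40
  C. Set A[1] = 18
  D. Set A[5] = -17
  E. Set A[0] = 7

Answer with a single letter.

Answer: B

Derivation:
Option A: A[2] 2->-17, delta=-19, new_sum=112+(-19)=93
Option B: A[4] 26->40, delta=14, new_sum=112+(14)=126 <-- matches target
Option C: A[1] 31->18, delta=-13, new_sum=112+(-13)=99
Option D: A[5] -15->-17, delta=-2, new_sum=112+(-2)=110
Option E: A[0] 46->7, delta=-39, new_sum=112+(-39)=73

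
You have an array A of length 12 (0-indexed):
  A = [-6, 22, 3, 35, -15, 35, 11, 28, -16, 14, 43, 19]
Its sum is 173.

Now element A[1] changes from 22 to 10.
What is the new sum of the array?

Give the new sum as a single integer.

Answer: 161

Derivation:
Old value at index 1: 22
New value at index 1: 10
Delta = 10 - 22 = -12
New sum = old_sum + delta = 173 + (-12) = 161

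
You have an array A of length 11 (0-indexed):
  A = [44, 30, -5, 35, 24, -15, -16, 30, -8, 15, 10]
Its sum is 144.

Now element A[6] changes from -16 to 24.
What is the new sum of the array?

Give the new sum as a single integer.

Answer: 184

Derivation:
Old value at index 6: -16
New value at index 6: 24
Delta = 24 - -16 = 40
New sum = old_sum + delta = 144 + (40) = 184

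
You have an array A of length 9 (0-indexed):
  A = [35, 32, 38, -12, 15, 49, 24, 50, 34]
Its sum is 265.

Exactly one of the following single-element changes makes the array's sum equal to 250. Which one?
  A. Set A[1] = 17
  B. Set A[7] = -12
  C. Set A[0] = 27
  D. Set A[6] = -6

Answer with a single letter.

Option A: A[1] 32->17, delta=-15, new_sum=265+(-15)=250 <-- matches target
Option B: A[7] 50->-12, delta=-62, new_sum=265+(-62)=203
Option C: A[0] 35->27, delta=-8, new_sum=265+(-8)=257
Option D: A[6] 24->-6, delta=-30, new_sum=265+(-30)=235

Answer: A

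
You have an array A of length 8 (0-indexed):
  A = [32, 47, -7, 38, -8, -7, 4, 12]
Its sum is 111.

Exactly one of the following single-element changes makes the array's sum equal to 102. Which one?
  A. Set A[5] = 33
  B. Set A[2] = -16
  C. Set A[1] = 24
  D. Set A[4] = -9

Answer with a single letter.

Option A: A[5] -7->33, delta=40, new_sum=111+(40)=151
Option B: A[2] -7->-16, delta=-9, new_sum=111+(-9)=102 <-- matches target
Option C: A[1] 47->24, delta=-23, new_sum=111+(-23)=88
Option D: A[4] -8->-9, delta=-1, new_sum=111+(-1)=110

Answer: B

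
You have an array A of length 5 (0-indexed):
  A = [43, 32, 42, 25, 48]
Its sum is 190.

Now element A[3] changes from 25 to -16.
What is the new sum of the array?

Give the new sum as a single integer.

Answer: 149

Derivation:
Old value at index 3: 25
New value at index 3: -16
Delta = -16 - 25 = -41
New sum = old_sum + delta = 190 + (-41) = 149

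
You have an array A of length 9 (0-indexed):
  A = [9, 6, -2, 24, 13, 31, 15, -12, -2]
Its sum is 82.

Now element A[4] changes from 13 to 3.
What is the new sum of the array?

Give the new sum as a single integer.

Old value at index 4: 13
New value at index 4: 3
Delta = 3 - 13 = -10
New sum = old_sum + delta = 82 + (-10) = 72

Answer: 72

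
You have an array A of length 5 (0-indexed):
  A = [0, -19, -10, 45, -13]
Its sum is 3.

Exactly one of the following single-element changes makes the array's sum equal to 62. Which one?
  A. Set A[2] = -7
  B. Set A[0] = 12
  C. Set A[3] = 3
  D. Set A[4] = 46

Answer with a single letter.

Option A: A[2] -10->-7, delta=3, new_sum=3+(3)=6
Option B: A[0] 0->12, delta=12, new_sum=3+(12)=15
Option C: A[3] 45->3, delta=-42, new_sum=3+(-42)=-39
Option D: A[4] -13->46, delta=59, new_sum=3+(59)=62 <-- matches target

Answer: D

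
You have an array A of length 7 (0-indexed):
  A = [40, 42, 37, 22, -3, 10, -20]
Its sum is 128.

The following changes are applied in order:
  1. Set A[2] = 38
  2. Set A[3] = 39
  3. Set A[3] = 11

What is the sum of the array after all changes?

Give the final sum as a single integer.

Answer: 118

Derivation:
Initial sum: 128
Change 1: A[2] 37 -> 38, delta = 1, sum = 129
Change 2: A[3] 22 -> 39, delta = 17, sum = 146
Change 3: A[3] 39 -> 11, delta = -28, sum = 118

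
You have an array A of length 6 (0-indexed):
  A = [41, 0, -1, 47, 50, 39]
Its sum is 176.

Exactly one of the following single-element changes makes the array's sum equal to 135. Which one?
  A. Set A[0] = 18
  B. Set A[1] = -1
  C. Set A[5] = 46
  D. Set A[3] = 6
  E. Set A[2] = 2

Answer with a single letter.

Option A: A[0] 41->18, delta=-23, new_sum=176+(-23)=153
Option B: A[1] 0->-1, delta=-1, new_sum=176+(-1)=175
Option C: A[5] 39->46, delta=7, new_sum=176+(7)=183
Option D: A[3] 47->6, delta=-41, new_sum=176+(-41)=135 <-- matches target
Option E: A[2] -1->2, delta=3, new_sum=176+(3)=179

Answer: D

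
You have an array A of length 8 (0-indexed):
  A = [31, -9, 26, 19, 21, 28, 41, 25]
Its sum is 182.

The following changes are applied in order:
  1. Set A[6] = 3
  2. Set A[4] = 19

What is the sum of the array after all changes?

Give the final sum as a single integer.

Answer: 142

Derivation:
Initial sum: 182
Change 1: A[6] 41 -> 3, delta = -38, sum = 144
Change 2: A[4] 21 -> 19, delta = -2, sum = 142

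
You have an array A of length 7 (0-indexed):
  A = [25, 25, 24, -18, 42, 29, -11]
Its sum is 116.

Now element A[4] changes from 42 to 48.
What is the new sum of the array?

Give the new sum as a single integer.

Old value at index 4: 42
New value at index 4: 48
Delta = 48 - 42 = 6
New sum = old_sum + delta = 116 + (6) = 122

Answer: 122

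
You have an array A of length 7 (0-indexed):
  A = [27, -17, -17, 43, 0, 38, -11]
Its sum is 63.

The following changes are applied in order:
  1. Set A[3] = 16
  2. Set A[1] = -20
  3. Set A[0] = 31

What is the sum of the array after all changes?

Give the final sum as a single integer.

Answer: 37

Derivation:
Initial sum: 63
Change 1: A[3] 43 -> 16, delta = -27, sum = 36
Change 2: A[1] -17 -> -20, delta = -3, sum = 33
Change 3: A[0] 27 -> 31, delta = 4, sum = 37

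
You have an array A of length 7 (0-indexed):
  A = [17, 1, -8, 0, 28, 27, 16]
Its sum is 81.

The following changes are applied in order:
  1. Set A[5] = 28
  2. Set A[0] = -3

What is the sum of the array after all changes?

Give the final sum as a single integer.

Answer: 62

Derivation:
Initial sum: 81
Change 1: A[5] 27 -> 28, delta = 1, sum = 82
Change 2: A[0] 17 -> -3, delta = -20, sum = 62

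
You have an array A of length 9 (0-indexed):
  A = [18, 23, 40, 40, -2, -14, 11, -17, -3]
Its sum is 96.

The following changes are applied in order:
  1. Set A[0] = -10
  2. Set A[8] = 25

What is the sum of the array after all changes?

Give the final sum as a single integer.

Initial sum: 96
Change 1: A[0] 18 -> -10, delta = -28, sum = 68
Change 2: A[8] -3 -> 25, delta = 28, sum = 96

Answer: 96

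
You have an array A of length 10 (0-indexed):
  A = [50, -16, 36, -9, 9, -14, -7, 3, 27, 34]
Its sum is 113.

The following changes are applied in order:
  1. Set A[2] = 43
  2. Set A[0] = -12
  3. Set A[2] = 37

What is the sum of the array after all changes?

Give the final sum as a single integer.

Answer: 52

Derivation:
Initial sum: 113
Change 1: A[2] 36 -> 43, delta = 7, sum = 120
Change 2: A[0] 50 -> -12, delta = -62, sum = 58
Change 3: A[2] 43 -> 37, delta = -6, sum = 52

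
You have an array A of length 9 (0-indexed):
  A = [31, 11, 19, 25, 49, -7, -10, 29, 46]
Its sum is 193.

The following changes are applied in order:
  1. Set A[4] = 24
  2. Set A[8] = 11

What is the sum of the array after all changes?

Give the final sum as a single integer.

Initial sum: 193
Change 1: A[4] 49 -> 24, delta = -25, sum = 168
Change 2: A[8] 46 -> 11, delta = -35, sum = 133

Answer: 133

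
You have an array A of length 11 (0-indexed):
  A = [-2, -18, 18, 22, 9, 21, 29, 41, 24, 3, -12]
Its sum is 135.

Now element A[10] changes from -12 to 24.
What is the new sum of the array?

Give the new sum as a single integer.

Answer: 171

Derivation:
Old value at index 10: -12
New value at index 10: 24
Delta = 24 - -12 = 36
New sum = old_sum + delta = 135 + (36) = 171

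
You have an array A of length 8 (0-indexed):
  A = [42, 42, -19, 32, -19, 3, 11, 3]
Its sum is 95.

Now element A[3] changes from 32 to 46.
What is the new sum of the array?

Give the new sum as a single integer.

Old value at index 3: 32
New value at index 3: 46
Delta = 46 - 32 = 14
New sum = old_sum + delta = 95 + (14) = 109

Answer: 109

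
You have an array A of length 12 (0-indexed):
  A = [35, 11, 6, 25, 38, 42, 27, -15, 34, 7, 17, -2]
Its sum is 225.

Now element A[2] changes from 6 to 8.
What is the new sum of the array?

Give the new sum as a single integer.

Old value at index 2: 6
New value at index 2: 8
Delta = 8 - 6 = 2
New sum = old_sum + delta = 225 + (2) = 227

Answer: 227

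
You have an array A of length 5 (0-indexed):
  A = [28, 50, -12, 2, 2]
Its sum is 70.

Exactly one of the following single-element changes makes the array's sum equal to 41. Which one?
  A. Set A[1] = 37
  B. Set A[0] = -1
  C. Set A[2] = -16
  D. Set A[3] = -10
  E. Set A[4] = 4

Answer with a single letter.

Option A: A[1] 50->37, delta=-13, new_sum=70+(-13)=57
Option B: A[0] 28->-1, delta=-29, new_sum=70+(-29)=41 <-- matches target
Option C: A[2] -12->-16, delta=-4, new_sum=70+(-4)=66
Option D: A[3] 2->-10, delta=-12, new_sum=70+(-12)=58
Option E: A[4] 2->4, delta=2, new_sum=70+(2)=72

Answer: B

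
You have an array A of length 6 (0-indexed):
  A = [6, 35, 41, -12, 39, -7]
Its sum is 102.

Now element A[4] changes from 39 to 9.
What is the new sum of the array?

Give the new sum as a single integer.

Old value at index 4: 39
New value at index 4: 9
Delta = 9 - 39 = -30
New sum = old_sum + delta = 102 + (-30) = 72

Answer: 72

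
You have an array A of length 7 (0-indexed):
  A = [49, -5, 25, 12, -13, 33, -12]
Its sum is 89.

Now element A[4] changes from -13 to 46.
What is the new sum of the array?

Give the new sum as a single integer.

Answer: 148

Derivation:
Old value at index 4: -13
New value at index 4: 46
Delta = 46 - -13 = 59
New sum = old_sum + delta = 89 + (59) = 148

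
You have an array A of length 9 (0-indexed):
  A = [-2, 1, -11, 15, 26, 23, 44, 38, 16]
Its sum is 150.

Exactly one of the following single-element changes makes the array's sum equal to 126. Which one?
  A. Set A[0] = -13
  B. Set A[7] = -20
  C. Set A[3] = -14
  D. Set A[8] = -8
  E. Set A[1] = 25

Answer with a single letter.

Option A: A[0] -2->-13, delta=-11, new_sum=150+(-11)=139
Option B: A[7] 38->-20, delta=-58, new_sum=150+(-58)=92
Option C: A[3] 15->-14, delta=-29, new_sum=150+(-29)=121
Option D: A[8] 16->-8, delta=-24, new_sum=150+(-24)=126 <-- matches target
Option E: A[1] 1->25, delta=24, new_sum=150+(24)=174

Answer: D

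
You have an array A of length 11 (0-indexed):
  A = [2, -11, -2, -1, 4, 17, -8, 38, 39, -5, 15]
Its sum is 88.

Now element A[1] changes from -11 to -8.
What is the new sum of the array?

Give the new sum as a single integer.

Old value at index 1: -11
New value at index 1: -8
Delta = -8 - -11 = 3
New sum = old_sum + delta = 88 + (3) = 91

Answer: 91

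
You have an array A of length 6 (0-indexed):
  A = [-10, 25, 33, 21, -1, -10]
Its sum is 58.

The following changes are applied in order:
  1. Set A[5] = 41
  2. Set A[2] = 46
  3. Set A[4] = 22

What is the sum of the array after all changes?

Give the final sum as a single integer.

Initial sum: 58
Change 1: A[5] -10 -> 41, delta = 51, sum = 109
Change 2: A[2] 33 -> 46, delta = 13, sum = 122
Change 3: A[4] -1 -> 22, delta = 23, sum = 145

Answer: 145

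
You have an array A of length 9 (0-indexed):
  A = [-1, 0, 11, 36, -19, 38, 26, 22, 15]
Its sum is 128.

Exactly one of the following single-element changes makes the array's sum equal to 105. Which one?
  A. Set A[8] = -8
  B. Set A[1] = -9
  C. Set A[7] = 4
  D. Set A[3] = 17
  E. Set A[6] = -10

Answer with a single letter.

Answer: A

Derivation:
Option A: A[8] 15->-8, delta=-23, new_sum=128+(-23)=105 <-- matches target
Option B: A[1] 0->-9, delta=-9, new_sum=128+(-9)=119
Option C: A[7] 22->4, delta=-18, new_sum=128+(-18)=110
Option D: A[3] 36->17, delta=-19, new_sum=128+(-19)=109
Option E: A[6] 26->-10, delta=-36, new_sum=128+(-36)=92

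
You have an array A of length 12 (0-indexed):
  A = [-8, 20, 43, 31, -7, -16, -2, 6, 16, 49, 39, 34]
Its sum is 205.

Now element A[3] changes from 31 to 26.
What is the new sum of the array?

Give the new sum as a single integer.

Old value at index 3: 31
New value at index 3: 26
Delta = 26 - 31 = -5
New sum = old_sum + delta = 205 + (-5) = 200

Answer: 200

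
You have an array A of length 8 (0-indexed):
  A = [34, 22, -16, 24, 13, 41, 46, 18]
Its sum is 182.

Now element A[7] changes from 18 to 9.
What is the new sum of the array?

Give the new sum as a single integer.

Old value at index 7: 18
New value at index 7: 9
Delta = 9 - 18 = -9
New sum = old_sum + delta = 182 + (-9) = 173

Answer: 173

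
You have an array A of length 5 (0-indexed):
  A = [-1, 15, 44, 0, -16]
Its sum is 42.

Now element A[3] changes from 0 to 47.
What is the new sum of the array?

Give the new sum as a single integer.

Old value at index 3: 0
New value at index 3: 47
Delta = 47 - 0 = 47
New sum = old_sum + delta = 42 + (47) = 89

Answer: 89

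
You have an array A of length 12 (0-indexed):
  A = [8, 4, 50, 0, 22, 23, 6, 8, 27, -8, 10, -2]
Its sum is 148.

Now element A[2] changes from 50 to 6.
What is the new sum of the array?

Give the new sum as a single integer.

Answer: 104

Derivation:
Old value at index 2: 50
New value at index 2: 6
Delta = 6 - 50 = -44
New sum = old_sum + delta = 148 + (-44) = 104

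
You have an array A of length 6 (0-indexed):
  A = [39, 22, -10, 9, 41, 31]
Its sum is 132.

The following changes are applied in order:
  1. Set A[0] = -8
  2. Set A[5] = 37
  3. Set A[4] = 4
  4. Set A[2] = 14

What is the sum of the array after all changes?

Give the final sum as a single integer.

Initial sum: 132
Change 1: A[0] 39 -> -8, delta = -47, sum = 85
Change 2: A[5] 31 -> 37, delta = 6, sum = 91
Change 3: A[4] 41 -> 4, delta = -37, sum = 54
Change 4: A[2] -10 -> 14, delta = 24, sum = 78

Answer: 78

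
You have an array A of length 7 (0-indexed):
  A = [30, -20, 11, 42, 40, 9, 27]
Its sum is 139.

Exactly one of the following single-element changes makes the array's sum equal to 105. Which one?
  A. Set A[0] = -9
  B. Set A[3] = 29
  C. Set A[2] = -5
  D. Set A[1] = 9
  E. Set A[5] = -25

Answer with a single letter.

Answer: E

Derivation:
Option A: A[0] 30->-9, delta=-39, new_sum=139+(-39)=100
Option B: A[3] 42->29, delta=-13, new_sum=139+(-13)=126
Option C: A[2] 11->-5, delta=-16, new_sum=139+(-16)=123
Option D: A[1] -20->9, delta=29, new_sum=139+(29)=168
Option E: A[5] 9->-25, delta=-34, new_sum=139+(-34)=105 <-- matches target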